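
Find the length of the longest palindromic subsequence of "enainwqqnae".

8

Using dp[i][j] = 2 + dp[i+1][j−1] if the ends match, else max(dp[i+1][j], dp[i][j−1]):
dp[1][11] = 8. A witness is eanqqnae at positions 1,3,5,7,8,9,10,11.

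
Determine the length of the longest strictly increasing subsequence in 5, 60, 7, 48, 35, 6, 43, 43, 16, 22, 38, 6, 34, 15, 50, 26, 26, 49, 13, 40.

6

Let dp[i] be the longest increasing subsequence ending at position i. Then dp = [1, 2, 2, 3, 3, 2, 4, 4, 3, 4, 5, 2, 5, 3, 6, 5, 5, 6, 3, 6].
The maximum is 6; one witness is 5, 7, 16, 22, 38, 50 at positions 1,3,9,10,11,15.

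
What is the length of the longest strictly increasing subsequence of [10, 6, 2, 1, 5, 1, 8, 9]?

4

Let dp[i] be the longest increasing subsequence ending at position i. Then dp = [1, 1, 1, 1, 2, 1, 3, 4].
The maximum is 4; one witness is 2, 5, 8, 9 at positions 3,5,7,8.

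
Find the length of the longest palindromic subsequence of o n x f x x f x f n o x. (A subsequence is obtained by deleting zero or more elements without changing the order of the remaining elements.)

10

One longest palindromic subsequence is onxfxxfxno (positions 1,2,3,4,5,6,7,8,10,11); it reads the same forward and backward, and the interval DP gives dp[1][12] = 10.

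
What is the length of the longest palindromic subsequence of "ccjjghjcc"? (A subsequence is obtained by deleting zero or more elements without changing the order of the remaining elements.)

One longest palindromic subsequence is ccjhjcc (positions 1,2,3,6,7,8,9); it reads the same forward and backward, and the interval DP gives dp[1][9] = 7.

7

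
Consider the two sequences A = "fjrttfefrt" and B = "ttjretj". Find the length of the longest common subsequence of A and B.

4

Backtracking the LCS table gives one alignment: j (A2,B3) → r (A3,B4) → e (A7,B5) → t (A10,B6).
So the longest common subsequence has length 4.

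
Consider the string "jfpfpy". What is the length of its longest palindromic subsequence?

3

One longest palindromic subsequence is pfp (positions 3,4,5); it reads the same forward and backward, and the interval DP gives dp[1][6] = 3.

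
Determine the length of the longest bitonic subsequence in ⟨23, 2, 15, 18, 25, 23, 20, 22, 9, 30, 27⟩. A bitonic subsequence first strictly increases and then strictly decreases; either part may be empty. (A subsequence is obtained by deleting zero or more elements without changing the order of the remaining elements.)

7

One longest bitonic subsequence is 2, 15, 18, 25, 23, 22, 9 (positions 2,3,4,5,6,8,9): it rises to 25 then falls. Length 7 is optimal.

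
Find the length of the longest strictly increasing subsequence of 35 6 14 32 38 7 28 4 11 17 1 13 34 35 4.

One longest increasing subsequence is 6, 7, 11, 17, 34, 35 (positions 2,6,9,10,13,14), of length 6; no longer one exists.

6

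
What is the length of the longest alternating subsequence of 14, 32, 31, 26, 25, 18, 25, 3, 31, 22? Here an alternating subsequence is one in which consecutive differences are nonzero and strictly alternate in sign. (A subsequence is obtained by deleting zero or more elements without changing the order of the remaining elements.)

Track the best alternating length ending on an up-step vs a down-step at each position: up/down = 1/1, 2/1, 2/3, 2/3, 2/3, 2/3, 4/3, 1/5, 6/3, 6/7.
The maximum over both is 7; one such subsequence is 14, 32, 18, 25, 3, 31, 22.

7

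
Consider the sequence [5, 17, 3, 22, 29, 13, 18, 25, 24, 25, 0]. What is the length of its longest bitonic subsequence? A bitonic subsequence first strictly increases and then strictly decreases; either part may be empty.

Let inc[i] be the LIS ending at i and dec[i] the longest strictly decreasing subsequence starting at i. inc = [1, 2, 1, 3, 4, 2, 3, 4, 4, 5, 1], dec = [3, 3, 2, 3, 4, 2, 2, 3, 2, 2, 1].
max_i inc[i]+dec[i]−1 = 7, with one witness 5, 17, 22, 29, 25, 24, 0.

7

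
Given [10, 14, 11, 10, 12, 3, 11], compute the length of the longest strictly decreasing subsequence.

4

Let dp[i] be the longest decreasing subsequence ending at position i. Then dp = [1, 1, 2, 3, 2, 4, 3].
The maximum is 4; one witness is 14, 11, 10, 3 at positions 2,3,4,6.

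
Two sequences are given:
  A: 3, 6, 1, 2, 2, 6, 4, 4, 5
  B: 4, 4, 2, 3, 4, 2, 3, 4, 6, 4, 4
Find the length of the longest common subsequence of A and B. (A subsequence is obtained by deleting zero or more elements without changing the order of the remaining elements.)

5

Backtracking the LCS table gives one alignment: 3 (A1,B4) → 2 (A4,B6) → 6 (A6,B9) → 4 (A7,B10) → 4 (A8,B11).
So the longest common subsequence has length 5.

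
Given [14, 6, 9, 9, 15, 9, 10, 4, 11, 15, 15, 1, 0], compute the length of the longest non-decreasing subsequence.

8

One longest non-decreasing subsequence is 6, 9, 9, 9, 10, 11, 15, 15 (positions 2,3,4,6,7,9,10,11), of length 8; no longer one exists.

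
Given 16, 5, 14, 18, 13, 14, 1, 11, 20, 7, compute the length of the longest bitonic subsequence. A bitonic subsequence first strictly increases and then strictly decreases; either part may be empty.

6

One longest bitonic subsequence is 5, 14, 18, 14, 11, 7 (positions 2,3,4,6,8,10): it rises to 18 then falls. Length 6 is optimal.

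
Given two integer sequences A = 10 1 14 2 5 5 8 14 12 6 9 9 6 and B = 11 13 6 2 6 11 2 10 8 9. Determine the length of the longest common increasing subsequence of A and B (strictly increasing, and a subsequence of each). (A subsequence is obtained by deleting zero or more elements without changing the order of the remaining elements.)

A longest common strictly increasing subsequence is 2, 6, 9 (length 3); it appears in order in both A and B, and no longer such subsequence exists.

3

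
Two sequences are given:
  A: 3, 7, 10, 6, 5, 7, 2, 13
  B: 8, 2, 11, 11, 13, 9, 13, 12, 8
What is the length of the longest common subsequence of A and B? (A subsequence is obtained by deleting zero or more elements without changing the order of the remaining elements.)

2

A longest common subsequence is 2, 13 (length 2); the LCS DP confirms no longer common subsequence exists.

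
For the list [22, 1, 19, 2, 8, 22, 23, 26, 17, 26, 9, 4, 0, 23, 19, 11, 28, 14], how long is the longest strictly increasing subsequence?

Scanning left to right, the best length ending at each element is: 22→1, 1→1, 19→2, 2→2, 8→3, 22→4, 23→5, 26→6, 17→4, 26→6, 9→4, 4→3, 0→1, 23→5, 19→5, 11→5, 28→7, 14→6.
So the longest increasing subsequence has length 7, e.g. 1, 2, 8, 22, 23, 26, 28.

7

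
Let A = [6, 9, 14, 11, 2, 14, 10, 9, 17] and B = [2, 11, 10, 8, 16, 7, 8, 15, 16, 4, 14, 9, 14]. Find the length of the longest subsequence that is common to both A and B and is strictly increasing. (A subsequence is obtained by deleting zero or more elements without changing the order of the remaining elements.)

A longest common strictly increasing subsequence is 2, 10 (length 2); it appears in order in both A and B, and no longer such subsequence exists.

2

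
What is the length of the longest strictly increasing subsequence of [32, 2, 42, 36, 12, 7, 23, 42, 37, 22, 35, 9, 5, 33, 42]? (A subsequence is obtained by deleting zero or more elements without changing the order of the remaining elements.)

5

Scanning left to right, the best length ending at each element is: 32→1, 2→1, 42→2, 36→2, 12→2, 7→2, 23→3, 42→4, 37→4, 22→3, 35→4, 9→3, 5→2, 33→4, 42→5.
So the longest increasing subsequence has length 5, e.g. 2, 12, 23, 37, 42.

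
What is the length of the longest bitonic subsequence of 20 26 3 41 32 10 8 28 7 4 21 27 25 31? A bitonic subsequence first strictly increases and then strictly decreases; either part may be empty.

Let inc[i] be the LIS ending at i and dec[i] the longest strictly decreasing subsequence starting at i. inc = [1, 2, 1, 3, 3, 2, 2, 3, 2, 2, 3, 4, 4, 5], dec = [5, 5, 1, 6, 5, 4, 3, 3, 2, 1, 1, 2, 1, 1].
max_i inc[i]+dec[i]−1 = 8, with one witness 20, 26, 41, 32, 10, 8, 7, 4.

8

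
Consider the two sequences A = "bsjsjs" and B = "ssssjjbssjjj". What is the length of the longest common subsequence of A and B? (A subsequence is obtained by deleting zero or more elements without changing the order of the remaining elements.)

4

A longest common subsequence is bsjj (length 4); the LCS DP confirms no longer common subsequence exists.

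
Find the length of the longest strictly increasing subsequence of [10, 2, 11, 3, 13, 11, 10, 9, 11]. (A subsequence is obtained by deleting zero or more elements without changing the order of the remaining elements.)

Let dp[i] be the longest increasing subsequence ending at position i. Then dp = [1, 1, 2, 2, 3, 3, 3, 3, 4].
The maximum is 4; one witness is 2, 3, 10, 11 at positions 2,4,7,9.

4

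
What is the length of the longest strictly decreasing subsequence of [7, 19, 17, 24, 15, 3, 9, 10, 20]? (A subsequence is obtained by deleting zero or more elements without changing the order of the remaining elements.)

4

Let dp[i] be the longest decreasing subsequence ending at position i. Then dp = [1, 1, 2, 1, 3, 4, 4, 4, 2].
The maximum is 4; one witness is 19, 17, 15, 3 at positions 2,3,5,6.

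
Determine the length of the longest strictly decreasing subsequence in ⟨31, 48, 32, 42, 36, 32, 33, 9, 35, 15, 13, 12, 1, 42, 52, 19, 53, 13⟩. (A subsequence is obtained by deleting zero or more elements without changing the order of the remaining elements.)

Scanning left to right, the best length ending at each element is: 31→1, 48→1, 32→2, 42→2, 36→3, 32→4, 33→4, 9→5, 35→4, 15→5, 13→6, 12→7, 1→8, 42→2, 52→1, 19→5, 53→1, 13→6.
So the longest decreasing subsequence has length 8, e.g. 48, 42, 36, 32, 15, 13, 12, 1.

8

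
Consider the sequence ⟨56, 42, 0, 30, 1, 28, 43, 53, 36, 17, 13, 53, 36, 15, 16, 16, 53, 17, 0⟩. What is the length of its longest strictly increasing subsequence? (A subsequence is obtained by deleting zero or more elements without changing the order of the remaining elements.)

6

Scanning left to right, the best length ending at each element is: 56→1, 42→1, 0→1, 30→2, 1→2, 28→3, 43→4, 53→5, 36→4, 17→3, 13→3, 53→5, 36→4, 15→4, 16→5, 16→5, 53→6, 17→6, 0→1.
So the longest increasing subsequence has length 6, e.g. 0, 1, 13, 15, 16, 53.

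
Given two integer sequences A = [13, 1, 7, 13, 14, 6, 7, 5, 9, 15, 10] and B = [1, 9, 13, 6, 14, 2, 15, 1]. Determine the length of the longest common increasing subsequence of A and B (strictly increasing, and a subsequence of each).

4

For each value that appears in both, track the longest common increasing run ending there.
The best achievable length is 4; one witness is 1, 13, 14, 15 (A-positions 2,4,5,10, B-positions 1,3,5,7).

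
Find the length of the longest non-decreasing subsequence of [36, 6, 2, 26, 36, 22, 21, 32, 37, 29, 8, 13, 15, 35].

5

Let dp[i] be the longest non-decreasing subsequence ending at position i. Then dp = [1, 1, 1, 2, 3, 2, 2, 3, 4, 3, 2, 3, 4, 5].
The maximum is 5; one witness is 6, 8, 13, 15, 35 at positions 2,11,12,13,14.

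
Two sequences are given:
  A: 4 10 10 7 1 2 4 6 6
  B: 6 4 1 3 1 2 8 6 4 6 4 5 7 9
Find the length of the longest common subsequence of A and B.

5

A longest common subsequence is 4, 1, 2, 4, 6 (length 5); the LCS DP confirms no longer common subsequence exists.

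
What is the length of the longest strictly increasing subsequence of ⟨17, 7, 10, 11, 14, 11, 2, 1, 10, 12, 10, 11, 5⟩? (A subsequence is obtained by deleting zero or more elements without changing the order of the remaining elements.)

Scanning left to right, the best length ending at each element is: 17→1, 7→1, 10→2, 11→3, 14→4, 11→3, 2→1, 1→1, 10→2, 12→4, 10→2, 11→3, 5→2.
So the longest increasing subsequence has length 4, e.g. 7, 10, 11, 14.

4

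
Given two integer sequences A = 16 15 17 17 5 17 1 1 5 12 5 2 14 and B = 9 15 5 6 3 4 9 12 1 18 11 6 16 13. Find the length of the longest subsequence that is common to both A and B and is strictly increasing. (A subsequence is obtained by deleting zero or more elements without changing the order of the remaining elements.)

2

For each value that appears in both, track the longest common increasing run ending there.
The best achievable length is 2; one witness is 5, 12 (A-positions 5,10, B-positions 3,8).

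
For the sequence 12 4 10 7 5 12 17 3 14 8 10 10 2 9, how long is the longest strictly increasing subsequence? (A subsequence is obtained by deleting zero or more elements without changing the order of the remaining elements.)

Let dp[i] be the longest increasing subsequence ending at position i. Then dp = [1, 1, 2, 2, 2, 3, 4, 1, 4, 3, 4, 4, 1, 4].
The maximum is 4; one witness is 4, 10, 12, 17 at positions 2,3,6,7.

4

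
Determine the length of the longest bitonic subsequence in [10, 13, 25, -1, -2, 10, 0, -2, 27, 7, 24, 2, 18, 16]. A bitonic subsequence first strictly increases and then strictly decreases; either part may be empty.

Let inc[i] be the LIS ending at i and dec[i] the longest strictly decreasing subsequence starting at i. inc = [1, 2, 3, 1, 1, 2, 2, 1, 4, 3, 4, 3, 4, 4], dec = [3, 4, 4, 2, 1, 3, 2, 1, 4, 2, 3, 1, 2, 1].
max_i inc[i]+dec[i]−1 = 7, with one witness 10, 13, 25, 27, 24, 18, 16.

7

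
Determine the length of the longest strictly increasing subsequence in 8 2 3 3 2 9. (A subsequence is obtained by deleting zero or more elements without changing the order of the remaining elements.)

3

One longest increasing subsequence is 2, 3, 9 (positions 2,3,6), of length 3; no longer one exists.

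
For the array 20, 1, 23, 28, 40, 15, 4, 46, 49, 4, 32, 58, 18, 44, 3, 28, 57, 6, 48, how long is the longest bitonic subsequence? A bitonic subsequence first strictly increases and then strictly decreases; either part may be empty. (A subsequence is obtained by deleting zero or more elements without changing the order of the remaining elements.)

10

Let inc[i] be the LIS ending at i and dec[i] the longest strictly decreasing subsequence starting at i. inc = [1, 1, 2, 3, 4, 2, 2, 5, 6, 2, 4, 7, 3, 5, 2, 4, 7, 3, 6], dec = [4, 1, 4, 4, 4, 3, 2, 4, 4, 2, 3, 4, 2, 3, 1, 2, 2, 1, 1].
max_i inc[i]+dec[i]−1 = 10, with one witness 20, 23, 28, 40, 46, 49, 58, 44, 28, 6.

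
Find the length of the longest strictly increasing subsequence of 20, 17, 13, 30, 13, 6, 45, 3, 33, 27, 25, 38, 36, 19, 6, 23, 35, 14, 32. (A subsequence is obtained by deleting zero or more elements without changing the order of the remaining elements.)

4

One longest increasing subsequence is 20, 30, 33, 38 (positions 1,4,9,12), of length 4; no longer one exists.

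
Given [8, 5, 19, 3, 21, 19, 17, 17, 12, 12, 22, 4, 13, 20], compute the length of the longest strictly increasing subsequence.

4

Let dp[i] be the longest increasing subsequence ending at position i. Then dp = [1, 1, 2, 1, 3, 2, 2, 2, 2, 2, 4, 2, 3, 4].
The maximum is 4; one witness is 8, 19, 21, 22 at positions 1,3,5,11.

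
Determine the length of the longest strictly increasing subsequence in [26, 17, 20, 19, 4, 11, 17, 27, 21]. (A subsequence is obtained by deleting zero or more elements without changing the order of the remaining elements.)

Let dp[i] be the longest increasing subsequence ending at position i. Then dp = [1, 1, 2, 2, 1, 2, 3, 4, 4].
The maximum is 4; one witness is 4, 11, 17, 27 at positions 5,6,7,8.

4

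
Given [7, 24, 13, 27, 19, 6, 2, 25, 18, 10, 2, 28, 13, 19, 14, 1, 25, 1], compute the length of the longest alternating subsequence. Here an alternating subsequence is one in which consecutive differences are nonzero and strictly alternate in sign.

13

A longest alternating subsequence is 7, 24, 13, 27, 19, 25, 18, 28, 13, 19, 14, 25, 1 (positions 1,2,3,4,5,8,9,12,13,14,15,17,18); its 12 consecutive differences strictly alternate in sign, and length 13 is optimal.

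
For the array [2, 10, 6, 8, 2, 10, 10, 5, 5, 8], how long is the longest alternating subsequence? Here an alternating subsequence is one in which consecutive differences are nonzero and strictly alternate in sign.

Track the best alternating length ending on an up-step vs a down-step at each position: up/down = 1/1, 2/1, 2/3, 4/3, 1/5, 6/1, 6/1, 6/7, 6/7, 8/7.
The maximum over both is 8; one such subsequence is 2, 10, 6, 8, 2, 10, 5, 8.

8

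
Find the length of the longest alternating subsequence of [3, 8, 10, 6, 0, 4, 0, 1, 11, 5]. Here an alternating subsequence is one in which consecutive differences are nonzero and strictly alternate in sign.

7

A longest alternating subsequence is 3, 8, 0, 4, 0, 11, 5 (positions 1,2,5,6,7,9,10); its 6 consecutive differences strictly alternate in sign, and length 7 is optimal.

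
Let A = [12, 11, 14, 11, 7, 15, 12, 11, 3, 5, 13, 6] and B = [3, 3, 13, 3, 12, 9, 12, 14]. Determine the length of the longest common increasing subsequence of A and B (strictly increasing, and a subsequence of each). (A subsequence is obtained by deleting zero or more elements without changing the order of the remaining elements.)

For each value that appears in both, track the longest common increasing run ending there.
The best achievable length is 2; one witness is 3, 13 (A-positions 9,11, B-positions 1,3).

2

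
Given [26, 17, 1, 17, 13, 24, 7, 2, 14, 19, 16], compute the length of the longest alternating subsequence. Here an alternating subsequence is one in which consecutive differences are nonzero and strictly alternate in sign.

Track the best alternating length ending on an up-step vs a down-step at each position: up/down = 1/1, 1/2, 1/2, 3/2, 3/4, 5/2, 3/6, 3/6, 7/6, 7/6, 7/8.
The maximum over both is 8; one such subsequence is 26, 1, 17, 13, 24, 7, 19, 16.

8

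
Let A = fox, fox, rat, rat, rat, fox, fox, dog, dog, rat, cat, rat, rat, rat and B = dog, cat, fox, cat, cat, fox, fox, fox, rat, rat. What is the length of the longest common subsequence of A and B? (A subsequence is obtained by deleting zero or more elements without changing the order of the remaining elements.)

6

Backtracking the LCS table gives one alignment: fox (A1,B3) → fox (A2,B6) → fox (A6,B7) → fox (A7,B8) → rat (A13,B9) → rat (A14,B10).
So the longest common subsequence has length 6.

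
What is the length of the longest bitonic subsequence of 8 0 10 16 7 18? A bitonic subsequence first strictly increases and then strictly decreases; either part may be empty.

4

One longest bitonic subsequence is 8, 10, 16, 7 (positions 1,3,4,5): it rises to 16 then falls. Length 4 is optimal.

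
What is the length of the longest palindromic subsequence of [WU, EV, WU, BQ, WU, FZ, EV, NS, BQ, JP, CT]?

5

Using dp[i][j] = 2 + dp[i+1][j−1] if the ends match, else max(dp[i+1][j], dp[i][j−1]):
dp[1][11] = 5. A witness is EV WU BQ WU EV at positions 2,3,4,5,7.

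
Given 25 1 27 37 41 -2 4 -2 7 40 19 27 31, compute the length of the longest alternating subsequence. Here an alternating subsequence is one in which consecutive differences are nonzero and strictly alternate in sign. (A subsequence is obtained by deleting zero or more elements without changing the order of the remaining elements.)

9

Track the best alternating length ending on an up-step vs a down-step at each position: up/down = 1/1, 1/2, 3/1, 3/1, 3/1, 1/4, 5/4, 1/6, 7/4, 7/4, 7/8, 9/8, 9/8.
The maximum over both is 9; one such subsequence is 25, 1, 27, -2, 4, -2, 40, 19, 27.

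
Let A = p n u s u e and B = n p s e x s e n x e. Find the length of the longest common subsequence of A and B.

A longest common subsequence is pne (length 3); the LCS DP confirms no longer common subsequence exists.

3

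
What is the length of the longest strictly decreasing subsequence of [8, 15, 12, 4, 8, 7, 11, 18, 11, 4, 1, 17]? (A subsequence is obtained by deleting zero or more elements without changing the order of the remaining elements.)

6

One longest decreasing subsequence is 15, 12, 8, 7, 4, 1 (positions 2,3,5,6,10,11), of length 6; no longer one exists.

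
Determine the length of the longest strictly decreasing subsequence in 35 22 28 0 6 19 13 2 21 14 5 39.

Scanning left to right, the best length ending at each element is: 35→1, 22→2, 28→2, 0→3, 6→3, 19→3, 13→4, 2→5, 21→3, 14→4, 5→5, 39→1.
So the longest decreasing subsequence has length 5, e.g. 35, 22, 19, 13, 2.

5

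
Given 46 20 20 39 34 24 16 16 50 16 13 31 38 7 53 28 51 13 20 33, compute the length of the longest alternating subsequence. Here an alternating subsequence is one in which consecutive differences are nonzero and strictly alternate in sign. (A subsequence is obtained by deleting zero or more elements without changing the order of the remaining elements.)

A longest alternating subsequence is 46, 20, 39, 34, 50, 16, 31, 7, 53, 28, 51, 13, 20 (positions 1,2,4,5,9,10,12,14,15,16,17,18,19); its 12 consecutive differences strictly alternate in sign, and length 13 is optimal.

13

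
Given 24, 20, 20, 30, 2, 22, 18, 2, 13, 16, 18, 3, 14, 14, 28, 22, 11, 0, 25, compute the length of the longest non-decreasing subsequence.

7

Scanning left to right, the best length ending at each element is: 24→1, 20→1, 20→2, 30→3, 2→1, 22→3, 18→2, 2→2, 13→3, 16→4, 18→5, 3→3, 14→4, 14→5, 28→6, 22→6, 11→4, 0→1, 25→7.
So the longest non-decreasing subsequence has length 7, e.g. 2, 2, 13, 16, 18, 22, 25.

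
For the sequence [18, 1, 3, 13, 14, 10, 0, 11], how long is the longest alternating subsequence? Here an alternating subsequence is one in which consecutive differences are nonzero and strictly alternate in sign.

5

A longest alternating subsequence is 18, 1, 13, 10, 11 (positions 1,2,4,6,8); its 4 consecutive differences strictly alternate in sign, and length 5 is optimal.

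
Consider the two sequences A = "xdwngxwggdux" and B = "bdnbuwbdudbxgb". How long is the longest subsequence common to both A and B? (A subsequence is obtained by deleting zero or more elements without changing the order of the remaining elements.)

Backtracking the LCS table gives one alignment: d (A2,B2) → n (A4,B3) → w (A7,B6) → d (A10,B8) → u (A11,B9) → x (A12,B12).
So the longest common subsequence has length 6.

6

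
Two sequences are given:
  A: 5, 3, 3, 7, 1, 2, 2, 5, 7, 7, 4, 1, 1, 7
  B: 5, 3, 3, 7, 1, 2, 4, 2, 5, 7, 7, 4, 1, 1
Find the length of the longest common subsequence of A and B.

13

A longest common subsequence is 5, 3, 3, 7, 1, 2, 2, 5, 7, 7, 4, 1, 1 (length 13); the LCS DP confirms no longer common subsequence exists.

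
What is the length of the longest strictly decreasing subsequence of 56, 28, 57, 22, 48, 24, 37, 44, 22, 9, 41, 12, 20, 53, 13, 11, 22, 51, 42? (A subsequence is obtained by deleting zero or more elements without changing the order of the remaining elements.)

7

Let dp[i] be the longest decreasing subsequence ending at position i. Then dp = [1, 2, 1, 3, 2, 3, 3, 3, 4, 5, 4, 5, 5, 2, 6, 7, 5, 3, 4].
The maximum is 7; one witness is 56, 28, 24, 22, 20, 13, 11 at positions 1,2,6,9,13,15,16.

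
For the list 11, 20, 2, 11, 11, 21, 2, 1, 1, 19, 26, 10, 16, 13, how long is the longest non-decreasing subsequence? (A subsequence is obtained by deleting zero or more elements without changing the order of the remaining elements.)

5

Let dp[i] be the longest non-decreasing subsequence ending at position i. Then dp = [1, 2, 1, 2, 3, 4, 2, 1, 2, 4, 5, 3, 4, 4].
The maximum is 5; one witness is 11, 11, 11, 21, 26 at positions 1,4,5,6,11.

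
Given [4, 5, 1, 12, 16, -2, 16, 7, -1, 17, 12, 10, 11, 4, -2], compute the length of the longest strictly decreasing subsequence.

5

Scanning left to right, the best length ending at each element is: 4→1, 5→1, 1→2, 12→1, 16→1, -2→3, 16→1, 7→2, -1→3, 17→1, 12→2, 10→3, 11→3, 4→4, -2→5.
So the longest decreasing subsequence has length 5, e.g. 16, 12, 10, 4, -2.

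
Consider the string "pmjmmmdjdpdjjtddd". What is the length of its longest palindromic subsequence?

One longest palindromic subsequence is dddjjddd (positions 7,9,11,12,13,15,16,17); it reads the same forward and backward, and the interval DP gives dp[1][17] = 8.

8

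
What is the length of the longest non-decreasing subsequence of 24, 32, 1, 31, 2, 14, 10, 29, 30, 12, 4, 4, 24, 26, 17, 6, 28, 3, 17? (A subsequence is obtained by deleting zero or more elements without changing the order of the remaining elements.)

7

Let dp[i] be the longest non-decreasing subsequence ending at position i. Then dp = [1, 2, 1, 2, 2, 3, 3, 4, 5, 4, 3, 4, 5, 6, 5, 5, 7, 3, 6].
The maximum is 7; one witness is 1, 2, 10, 12, 24, 26, 28 at positions 3,5,7,10,13,14,17.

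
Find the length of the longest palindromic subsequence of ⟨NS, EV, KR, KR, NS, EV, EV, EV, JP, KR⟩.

Using dp[i][j] = 2 + dp[i+1][j−1] if the ends match, else max(dp[i+1][j], dp[i][j−1]):
dp[1][10] = 5. A witness is KR EV EV EV KR at positions 3,6,7,8,10.

5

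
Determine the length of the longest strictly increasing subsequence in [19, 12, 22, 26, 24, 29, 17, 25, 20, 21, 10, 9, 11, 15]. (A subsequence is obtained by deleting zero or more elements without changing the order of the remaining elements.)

Let dp[i] be the longest increasing subsequence ending at position i. Then dp = [1, 1, 2, 3, 3, 4, 2, 4, 3, 4, 1, 1, 2, 3].
The maximum is 4; one witness is 19, 22, 26, 29 at positions 1,3,4,6.

4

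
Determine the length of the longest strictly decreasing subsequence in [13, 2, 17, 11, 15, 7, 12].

Let dp[i] be the longest decreasing subsequence ending at position i. Then dp = [1, 2, 1, 2, 2, 3, 3].
The maximum is 3; one witness is 13, 11, 7 at positions 1,4,6.

3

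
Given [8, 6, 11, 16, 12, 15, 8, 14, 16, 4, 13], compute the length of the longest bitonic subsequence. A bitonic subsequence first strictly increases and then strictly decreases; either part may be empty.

One longest bitonic subsequence is 8, 11, 16, 15, 14, 13 (positions 1,3,4,6,8,11): it rises to 16 then falls. Length 6 is optimal.

6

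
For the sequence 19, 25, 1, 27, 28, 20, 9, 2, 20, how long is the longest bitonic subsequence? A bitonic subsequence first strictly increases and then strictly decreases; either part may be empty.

Let inc[i] be the LIS ending at i and dec[i] the longest strictly decreasing subsequence starting at i. inc = [1, 2, 1, 3, 4, 2, 2, 2, 3], dec = [3, 4, 1, 4, 4, 3, 2, 1, 1].
max_i inc[i]+dec[i]−1 = 7, with one witness 19, 25, 27, 28, 20, 9, 2.

7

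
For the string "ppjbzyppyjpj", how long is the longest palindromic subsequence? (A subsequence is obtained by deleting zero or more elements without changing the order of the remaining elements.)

Using dp[i][j] = 2 + dp[i+1][j−1] if the ends match, else max(dp[i+1][j], dp[i][j−1]):
dp[1][12] = 8. A witness is pjyppyjp at positions 2,3,6,7,8,9,10,11.

8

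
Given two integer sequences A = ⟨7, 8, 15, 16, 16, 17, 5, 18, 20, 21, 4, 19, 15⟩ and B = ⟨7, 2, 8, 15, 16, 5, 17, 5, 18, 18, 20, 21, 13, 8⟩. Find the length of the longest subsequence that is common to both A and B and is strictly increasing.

8

For each value that appears in both, track the longest common increasing run ending there.
The best achievable length is 8; one witness is 7, 8, 15, 16, 17, 18, 20, 21 (A-positions 1,2,3,4,6,8,9,10, B-positions 1,3,4,5,7,9,11,12).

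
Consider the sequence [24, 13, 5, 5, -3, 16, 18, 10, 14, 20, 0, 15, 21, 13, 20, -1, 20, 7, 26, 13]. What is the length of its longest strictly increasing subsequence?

6

One longest increasing subsequence is 13, 16, 18, 20, 21, 26 (positions 2,6,7,10,13,19), of length 6; no longer one exists.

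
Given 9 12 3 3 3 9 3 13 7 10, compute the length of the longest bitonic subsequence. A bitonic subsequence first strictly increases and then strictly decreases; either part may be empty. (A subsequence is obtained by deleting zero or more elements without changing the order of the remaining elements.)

4

One longest bitonic subsequence is 9, 12, 9, 7 (positions 1,2,6,9): it rises to 12 then falls. Length 4 is optimal.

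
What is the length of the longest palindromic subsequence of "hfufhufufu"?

Using dp[i][j] = 2 + dp[i+1][j−1] if the ends match, else max(dp[i+1][j], dp[i][j−1]):
dp[1][10] = 7. A witness is ufufufu at positions 3,4,6,7,8,9,10.

7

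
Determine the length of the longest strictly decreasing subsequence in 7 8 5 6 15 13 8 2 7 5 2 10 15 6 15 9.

6

One longest decreasing subsequence is 15, 13, 8, 7, 5, 2 (positions 5,6,7,9,10,11), of length 6; no longer one exists.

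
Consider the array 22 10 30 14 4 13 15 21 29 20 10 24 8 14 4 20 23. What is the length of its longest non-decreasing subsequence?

6

Let dp[i] be the longest non-decreasing subsequence ending at position i. Then dp = [1, 1, 2, 2, 1, 2, 3, 4, 5, 4, 2, 5, 2, 3, 2, 5, 6].
The maximum is 6; one witness is 10, 14, 15, 20, 20, 23 at positions 2,4,7,10,16,17.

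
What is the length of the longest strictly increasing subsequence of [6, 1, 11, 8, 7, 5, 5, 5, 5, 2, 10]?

3

One longest increasing subsequence is 6, 8, 10 (positions 1,4,11), of length 3; no longer one exists.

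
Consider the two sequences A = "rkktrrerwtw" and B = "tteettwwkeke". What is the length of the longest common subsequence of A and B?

4

A longest common subsequence is teww (length 4); the LCS DP confirms no longer common subsequence exists.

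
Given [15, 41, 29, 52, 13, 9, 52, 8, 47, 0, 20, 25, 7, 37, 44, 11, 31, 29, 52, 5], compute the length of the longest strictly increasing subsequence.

Let dp[i] be the longest increasing subsequence ending at position i. Then dp = [1, 2, 2, 3, 1, 1, 3, 1, 3, 1, 2, 3, 2, 4, 5, 3, 4, 4, 6, 2].
The maximum is 6; one witness is 15, 20, 25, 37, 44, 52 at positions 1,11,12,14,15,19.

6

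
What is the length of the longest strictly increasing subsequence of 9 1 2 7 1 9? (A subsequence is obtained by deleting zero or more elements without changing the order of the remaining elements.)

One longest increasing subsequence is 1, 2, 7, 9 (positions 2,3,4,6), of length 4; no longer one exists.

4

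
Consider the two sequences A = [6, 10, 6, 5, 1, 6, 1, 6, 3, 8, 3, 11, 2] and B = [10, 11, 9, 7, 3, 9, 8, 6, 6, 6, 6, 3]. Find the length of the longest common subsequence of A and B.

A longest common subsequence is 6, 6, 6, 6, 3 (length 5); the LCS DP confirms no longer common subsequence exists.

5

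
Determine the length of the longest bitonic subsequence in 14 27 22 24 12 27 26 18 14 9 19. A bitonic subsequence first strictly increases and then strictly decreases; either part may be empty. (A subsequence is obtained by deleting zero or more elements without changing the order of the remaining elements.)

8

One longest bitonic subsequence is 14, 22, 24, 27, 26, 18, 14, 9 (positions 1,3,4,6,7,8,9,10): it rises to 27 then falls. Length 8 is optimal.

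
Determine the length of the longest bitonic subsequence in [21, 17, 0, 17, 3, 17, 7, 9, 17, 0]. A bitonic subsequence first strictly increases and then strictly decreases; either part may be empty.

Let inc[i] be the LIS ending at i and dec[i] the longest strictly decreasing subsequence starting at i. inc = [1, 1, 1, 2, 2, 3, 3, 4, 5, 1], dec = [4, 3, 1, 3, 2, 3, 2, 2, 2, 1].
max_i inc[i]+dec[i]−1 = 6, with one witness 0, 3, 7, 9, 17, 0.

6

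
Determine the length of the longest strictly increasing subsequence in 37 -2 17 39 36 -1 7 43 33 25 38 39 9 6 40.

Scanning left to right, the best length ending at each element is: 37→1, -2→1, 17→2, 39→3, 36→3, -1→2, 7→3, 43→4, 33→4, 25→4, 38→5, 39→6, 9→4, 6→3, 40→7.
So the longest increasing subsequence has length 7, e.g. -2, -1, 7, 33, 38, 39, 40.

7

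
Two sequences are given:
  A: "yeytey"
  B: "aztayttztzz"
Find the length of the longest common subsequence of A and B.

Backtracking the LCS table gives one alignment: y (A1,B5) → t (A4,B9).
So the longest common subsequence has length 2.

2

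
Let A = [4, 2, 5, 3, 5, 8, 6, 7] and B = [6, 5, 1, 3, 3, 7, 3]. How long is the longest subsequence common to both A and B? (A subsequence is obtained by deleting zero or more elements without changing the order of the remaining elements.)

Backtracking the LCS table gives one alignment: 5 (A3,B2) → 3 (A4,B5) → 7 (A8,B6).
So the longest common subsequence has length 3.

3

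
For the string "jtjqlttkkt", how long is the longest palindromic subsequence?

One longest palindromic subsequence is tkkt (positions 2,8,9,10); it reads the same forward and backward, and the interval DP gives dp[1][10] = 4.

4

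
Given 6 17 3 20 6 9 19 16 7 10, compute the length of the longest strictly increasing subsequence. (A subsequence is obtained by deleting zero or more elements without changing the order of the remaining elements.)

4

One longest increasing subsequence is 3, 6, 9, 19 (positions 3,5,6,7), of length 4; no longer one exists.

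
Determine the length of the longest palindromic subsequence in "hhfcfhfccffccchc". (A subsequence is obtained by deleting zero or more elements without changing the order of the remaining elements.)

10

One longest palindromic subsequence is chccffcchc (positions 4,6,8,9,10,11,13,14,15,16); it reads the same forward and backward, and the interval DP gives dp[1][16] = 10.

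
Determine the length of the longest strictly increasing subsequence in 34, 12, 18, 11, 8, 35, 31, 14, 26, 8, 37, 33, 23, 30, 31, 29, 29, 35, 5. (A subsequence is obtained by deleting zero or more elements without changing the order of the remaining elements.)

Scanning left to right, the best length ending at each element is: 34→1, 12→1, 18→2, 11→1, 8→1, 35→3, 31→3, 14→2, 26→3, 8→1, 37→4, 33→4, 23→3, 30→4, 31→5, 29→4, 29→4, 35→6, 5→1.
So the longest increasing subsequence has length 6, e.g. 12, 18, 26, 30, 31, 35.

6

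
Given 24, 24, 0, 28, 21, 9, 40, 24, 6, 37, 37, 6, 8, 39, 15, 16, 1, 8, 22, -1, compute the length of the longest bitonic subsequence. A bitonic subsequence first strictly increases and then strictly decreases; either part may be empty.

Let inc[i] be the LIS ending at i and dec[i] the longest strictly decreasing subsequence starting at i. inc = [1, 1, 1, 2, 2, 2, 3, 3, 2, 4, 4, 2, 3, 5, 4, 5, 2, 3, 6, 1], dec = [6, 6, 2, 6, 5, 4, 5, 4, 3, 4, 4, 3, 3, 4, 3, 3, 2, 2, 2, 1].
max_i inc[i]+dec[i]−1 = 8, with one witness 0, 21, 24, 37, 39, 16, 8, -1.

8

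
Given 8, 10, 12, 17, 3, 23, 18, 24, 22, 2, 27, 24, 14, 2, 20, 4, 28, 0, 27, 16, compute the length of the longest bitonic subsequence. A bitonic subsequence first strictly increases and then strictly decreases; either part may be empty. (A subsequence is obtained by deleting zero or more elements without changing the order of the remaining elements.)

Let inc[i] be the LIS ending at i and dec[i] the longest strictly decreasing subsequence starting at i. inc = [1, 2, 3, 4, 1, 5, 5, 6, 6, 1, 7, 7, 4, 1, 6, 2, 8, 1, 8, 5], dec = [4, 4, 4, 4, 3, 5, 4, 5, 4, 2, 5, 4, 3, 2, 3, 2, 3, 1, 2, 1].
max_i inc[i]+dec[i]−1 = 11, with one witness 8, 10, 12, 17, 23, 24, 27, 24, 20, 4, 0.

11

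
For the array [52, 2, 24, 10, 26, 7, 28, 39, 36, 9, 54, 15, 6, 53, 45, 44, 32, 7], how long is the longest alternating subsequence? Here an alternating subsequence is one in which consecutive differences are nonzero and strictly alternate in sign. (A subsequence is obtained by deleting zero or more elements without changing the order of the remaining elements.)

A longest alternating subsequence is 52, 2, 24, 10, 26, 7, 39, 36, 54, 15, 53, 45 (positions 1,2,3,4,5,6,8,9,11,12,14,15); its 11 consecutive differences strictly alternate in sign, and length 12 is optimal.

12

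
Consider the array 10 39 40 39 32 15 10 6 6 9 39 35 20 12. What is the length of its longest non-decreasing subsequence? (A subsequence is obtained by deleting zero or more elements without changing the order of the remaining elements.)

4

Let dp[i] be the longest non-decreasing subsequence ending at position i. Then dp = [1, 2, 3, 3, 2, 2, 2, 1, 2, 3, 4, 4, 4, 4].
The maximum is 4; one witness is 10, 39, 39, 39 at positions 1,2,4,11.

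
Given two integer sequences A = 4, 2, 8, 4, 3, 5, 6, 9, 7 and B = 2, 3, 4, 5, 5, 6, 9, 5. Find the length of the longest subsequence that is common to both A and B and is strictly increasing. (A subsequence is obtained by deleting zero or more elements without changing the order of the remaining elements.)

A longest common strictly increasing subsequence is 2, 3, 5, 6, 9 (length 5); it appears in order in both A and B, and no longer such subsequence exists.

5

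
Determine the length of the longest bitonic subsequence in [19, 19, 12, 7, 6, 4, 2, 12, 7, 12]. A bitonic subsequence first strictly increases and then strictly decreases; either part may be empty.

Let inc[i] be the LIS ending at i and dec[i] the longest strictly decreasing subsequence starting at i. inc = [1, 1, 1, 1, 1, 1, 1, 2, 2, 3], dec = [6, 6, 5, 4, 3, 2, 1, 2, 1, 1].
max_i inc[i]+dec[i]−1 = 6, with one witness 19, 12, 7, 6, 4, 2.

6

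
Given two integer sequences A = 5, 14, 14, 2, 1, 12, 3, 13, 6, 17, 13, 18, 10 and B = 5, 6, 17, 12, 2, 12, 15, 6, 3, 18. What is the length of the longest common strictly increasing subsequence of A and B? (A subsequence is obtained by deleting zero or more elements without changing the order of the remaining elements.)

4

A longest common strictly increasing subsequence is 5, 6, 17, 18 (length 4); it appears in order in both A and B, and no longer such subsequence exists.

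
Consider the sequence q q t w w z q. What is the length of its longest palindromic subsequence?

4

One longest palindromic subsequence is qwwq (positions 1,4,5,7); it reads the same forward and backward, and the interval DP gives dp[1][7] = 4.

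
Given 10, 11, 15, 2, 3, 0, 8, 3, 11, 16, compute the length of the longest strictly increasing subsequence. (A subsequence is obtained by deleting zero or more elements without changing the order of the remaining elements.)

One longest increasing subsequence is 2, 3, 8, 11, 16 (positions 4,5,7,9,10), of length 5; no longer one exists.

5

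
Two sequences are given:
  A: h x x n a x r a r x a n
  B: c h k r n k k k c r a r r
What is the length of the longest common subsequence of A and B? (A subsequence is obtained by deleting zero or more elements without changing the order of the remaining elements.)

5

Backtracking the LCS table gives one alignment: h (A1,B2) → n (A4,B5) → a (A5,B11) → r (A7,B12) → r (A9,B13).
So the longest common subsequence has length 5.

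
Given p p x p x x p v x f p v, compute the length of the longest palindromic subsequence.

8

One longest palindromic subsequence is pxpxxpxp (positions 2,3,4,5,6,7,9,11); it reads the same forward and backward, and the interval DP gives dp[1][12] = 8.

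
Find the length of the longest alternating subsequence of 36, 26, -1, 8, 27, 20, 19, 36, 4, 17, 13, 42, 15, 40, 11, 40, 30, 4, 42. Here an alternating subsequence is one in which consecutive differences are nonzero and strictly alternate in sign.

Track the best alternating length ending on an up-step vs a down-step at each position: up/down = 1/1, 1/2, 1/2, 3/2, 3/2, 3/4, 3/4, 5/1, 3/6, 7/6, 7/8, 9/1, 9/10, 11/10, 7/12, 13/10, 13/14, 3/14, 15/1.
The maximum over both is 15; one such subsequence is 36, 26, 27, 20, 36, 4, 17, 13, 42, 15, 40, 11, 40, 30, 42.

15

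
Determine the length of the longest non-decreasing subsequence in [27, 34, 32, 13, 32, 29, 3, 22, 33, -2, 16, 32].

Let dp[i] be the longest non-decreasing subsequence ending at position i. Then dp = [1, 2, 2, 1, 3, 2, 1, 2, 4, 1, 2, 4].
The maximum is 4; one witness is 27, 32, 32, 33 at positions 1,3,5,9.

4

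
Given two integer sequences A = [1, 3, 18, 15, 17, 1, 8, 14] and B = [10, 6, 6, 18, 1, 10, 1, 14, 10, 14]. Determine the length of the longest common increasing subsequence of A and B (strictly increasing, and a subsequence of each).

For each value that appears in both, track the longest common increasing run ending there.
The best achievable length is 2; one witness is 1, 14 (A-positions 1,8, B-positions 5,8).

2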